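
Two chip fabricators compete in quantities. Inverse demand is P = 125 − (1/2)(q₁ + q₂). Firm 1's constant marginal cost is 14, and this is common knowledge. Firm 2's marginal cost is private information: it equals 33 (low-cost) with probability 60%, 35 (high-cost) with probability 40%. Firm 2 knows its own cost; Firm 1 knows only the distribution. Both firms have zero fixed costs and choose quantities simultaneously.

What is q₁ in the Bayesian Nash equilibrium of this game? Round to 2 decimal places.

87.20

Type-c best response for Firm 2: q₂(c) = (125 − c) − q₁/2.
Firm 1 maximizes expected profit; its first-order condition is 125 − q₁ − (1/2)E[q₂] − 14 = 0.
Substituting E[q₂] and solving: E[c₂] = 33.8, so q₁ = (125 − 2·14 + 33.8)/(3/2) = 87.2.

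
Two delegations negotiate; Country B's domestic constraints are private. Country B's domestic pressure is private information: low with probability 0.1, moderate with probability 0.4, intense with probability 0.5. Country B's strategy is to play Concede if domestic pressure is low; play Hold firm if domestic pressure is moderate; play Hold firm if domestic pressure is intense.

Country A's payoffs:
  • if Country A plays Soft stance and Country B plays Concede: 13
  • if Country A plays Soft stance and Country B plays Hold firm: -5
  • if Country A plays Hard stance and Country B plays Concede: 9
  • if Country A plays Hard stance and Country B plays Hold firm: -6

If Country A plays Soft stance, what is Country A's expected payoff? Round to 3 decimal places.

-3.200

E[Soft stance] = 0.1·13 + 0.4·(-5) + 0.5·(-5) = 1.3 + (-2) + (-2.5) = -3.2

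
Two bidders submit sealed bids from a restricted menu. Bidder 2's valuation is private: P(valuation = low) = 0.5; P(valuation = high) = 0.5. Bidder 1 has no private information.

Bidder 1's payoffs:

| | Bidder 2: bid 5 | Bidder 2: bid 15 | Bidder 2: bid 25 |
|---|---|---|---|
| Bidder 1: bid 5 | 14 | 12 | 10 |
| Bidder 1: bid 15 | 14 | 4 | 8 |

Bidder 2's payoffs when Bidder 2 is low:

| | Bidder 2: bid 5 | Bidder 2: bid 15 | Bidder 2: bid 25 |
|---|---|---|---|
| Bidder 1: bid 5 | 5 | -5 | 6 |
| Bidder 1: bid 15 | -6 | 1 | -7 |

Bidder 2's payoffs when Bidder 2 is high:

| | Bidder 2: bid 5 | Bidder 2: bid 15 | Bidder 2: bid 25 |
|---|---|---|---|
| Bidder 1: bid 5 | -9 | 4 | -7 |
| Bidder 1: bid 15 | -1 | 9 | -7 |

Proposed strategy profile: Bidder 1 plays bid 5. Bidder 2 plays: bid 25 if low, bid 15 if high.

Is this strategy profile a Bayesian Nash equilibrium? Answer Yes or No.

Yes

A profile is a BNE iff every type of every player is best-responding given beliefs about the other side.
Bidder 1 plays bid 5: E[bid 5] = 0.5·(10) + 0.5·(12) = 11; E[bid 15] = 6. Best-responding. ✓
Bidder 2 (valuation low), facing bid 5: bid 5 gives 5, bid 15 gives -5, bid 25 gives 6. Proposed bid 25 is best. ✓
Bidder 2 (valuation high), facing bid 5: bid 5 gives -9, bid 15 gives 4, bid 25 gives -7. Proposed bid 15 is best. ✓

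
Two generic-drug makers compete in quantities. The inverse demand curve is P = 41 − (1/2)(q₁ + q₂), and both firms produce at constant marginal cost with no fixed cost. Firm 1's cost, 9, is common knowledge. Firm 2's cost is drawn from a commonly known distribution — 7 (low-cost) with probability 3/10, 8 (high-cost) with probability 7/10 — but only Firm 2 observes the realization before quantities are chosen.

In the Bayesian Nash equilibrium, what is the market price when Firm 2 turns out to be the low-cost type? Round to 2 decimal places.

Firm 2 with cost c maximizes (41 − (1/2)(q₁+q₂) − c)·q₂, giving q₂(c) = (41 − c − (1/2)q₁).
E[c₂] = 3/10·7 + 7/10·8 = 7.7
Firm 1's FOC against E[q₂] yields q₁ = (41 − 2·9 + E[c₂])/(3/2) = (41 − 18 + 7.7)/(3/2) = 20.4667.
q₂(low-cost) = 23.7667, so P = 41 − (1/2)·(20.4667 + 23.7667) = 18.8833.

18.88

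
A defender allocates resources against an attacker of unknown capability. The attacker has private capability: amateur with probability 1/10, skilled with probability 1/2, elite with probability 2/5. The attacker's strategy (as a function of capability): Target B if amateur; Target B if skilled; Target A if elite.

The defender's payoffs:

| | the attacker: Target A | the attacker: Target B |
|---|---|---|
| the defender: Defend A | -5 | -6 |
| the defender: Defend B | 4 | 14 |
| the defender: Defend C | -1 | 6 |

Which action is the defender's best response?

E[Defend A] = 1/10·(-6) + 1/2·(-6) + 2/5·(-5) = -28/5
E[Defend B] = 1/10·(14) + 1/2·(14) + 2/5·(4) = 10
E[Defend C] = 1/10·(6) + 1/2·(6) + 2/5·(-1) = 16/5
Best response: Defend B (10 is the largest).

Defend B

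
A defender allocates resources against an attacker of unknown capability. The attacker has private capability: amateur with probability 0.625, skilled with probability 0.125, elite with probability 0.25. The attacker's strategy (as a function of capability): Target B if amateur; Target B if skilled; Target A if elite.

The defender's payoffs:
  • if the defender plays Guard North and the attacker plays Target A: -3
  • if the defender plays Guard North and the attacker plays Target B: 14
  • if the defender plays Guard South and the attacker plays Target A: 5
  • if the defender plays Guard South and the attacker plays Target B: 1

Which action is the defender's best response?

E[Guard North] = 0.625·(14) + 0.125·(14) + 0.25·(-3) = 9.75
E[Guard South] = 0.625·(1) + 0.125·(1) + 0.25·(5) = 2
Best response: Guard North (9.75 is the largest).

Guard North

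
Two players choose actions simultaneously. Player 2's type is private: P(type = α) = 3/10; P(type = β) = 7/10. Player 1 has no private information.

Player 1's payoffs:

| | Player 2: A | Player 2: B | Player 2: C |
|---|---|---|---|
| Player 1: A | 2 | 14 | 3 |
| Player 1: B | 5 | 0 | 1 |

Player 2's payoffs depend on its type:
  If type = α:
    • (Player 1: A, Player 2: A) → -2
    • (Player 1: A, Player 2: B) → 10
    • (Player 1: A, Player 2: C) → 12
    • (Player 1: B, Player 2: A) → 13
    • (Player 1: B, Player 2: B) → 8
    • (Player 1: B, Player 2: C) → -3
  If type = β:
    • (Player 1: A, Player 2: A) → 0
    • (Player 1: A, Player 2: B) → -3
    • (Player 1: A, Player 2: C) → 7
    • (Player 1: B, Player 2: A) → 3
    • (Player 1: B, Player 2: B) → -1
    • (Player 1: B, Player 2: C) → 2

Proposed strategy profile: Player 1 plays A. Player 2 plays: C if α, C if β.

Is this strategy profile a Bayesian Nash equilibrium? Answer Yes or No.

Yes

Player 1 plays A: E[A] = 3/10·(3) + 7/10·(3) = 3; E[B] = 1. Best-responding. ✓
Player 2 (type α), facing A: A gives -2, B gives 10, C gives 12. Proposed C is best. ✓
Player 2 (type β), facing A: A gives 0, B gives -3, C gives 7. Proposed C is best. ✓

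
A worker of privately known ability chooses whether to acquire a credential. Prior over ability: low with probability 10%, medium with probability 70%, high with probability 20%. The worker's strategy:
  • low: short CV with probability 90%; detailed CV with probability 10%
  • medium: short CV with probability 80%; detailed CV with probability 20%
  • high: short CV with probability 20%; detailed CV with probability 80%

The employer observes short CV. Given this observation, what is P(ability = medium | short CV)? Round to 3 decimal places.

P(short CV) = 0.1·0.9 + 0.7·0.8 + 0.2·0.2 = 0.69
P(medium | short CV) = (0.7·0.8) / 0.69 = 0.56 / 0.69 = 0.811594

0.812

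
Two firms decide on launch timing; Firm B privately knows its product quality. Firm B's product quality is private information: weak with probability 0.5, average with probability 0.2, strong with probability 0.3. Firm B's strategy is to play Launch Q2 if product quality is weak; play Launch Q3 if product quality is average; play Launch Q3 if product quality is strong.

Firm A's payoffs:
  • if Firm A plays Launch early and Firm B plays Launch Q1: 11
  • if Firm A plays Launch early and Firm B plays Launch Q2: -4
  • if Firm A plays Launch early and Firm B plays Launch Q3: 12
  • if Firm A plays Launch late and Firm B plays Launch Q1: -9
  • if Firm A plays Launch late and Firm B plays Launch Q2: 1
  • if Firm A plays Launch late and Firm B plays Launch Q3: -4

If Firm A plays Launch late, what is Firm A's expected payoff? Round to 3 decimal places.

-1.500

E[Launch late] = 0.5·1 + 0.2·(-4) + 0.3·(-4) = 0.5 + (-0.8) + (-1.2) = -1.5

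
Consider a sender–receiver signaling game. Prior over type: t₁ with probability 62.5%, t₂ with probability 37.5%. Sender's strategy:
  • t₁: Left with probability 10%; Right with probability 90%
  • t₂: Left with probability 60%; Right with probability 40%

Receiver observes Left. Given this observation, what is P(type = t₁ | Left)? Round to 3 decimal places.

0.217

Apply Bayes' rule using the sender's strategy as the likelihood.
P(Left) = 0.625·0.1 + 0.375·0.6 = 0.2875
P(t₁ | Left) = (0.625·0.1) / 0.2875 = 0.0625 / 0.2875 = 0.217391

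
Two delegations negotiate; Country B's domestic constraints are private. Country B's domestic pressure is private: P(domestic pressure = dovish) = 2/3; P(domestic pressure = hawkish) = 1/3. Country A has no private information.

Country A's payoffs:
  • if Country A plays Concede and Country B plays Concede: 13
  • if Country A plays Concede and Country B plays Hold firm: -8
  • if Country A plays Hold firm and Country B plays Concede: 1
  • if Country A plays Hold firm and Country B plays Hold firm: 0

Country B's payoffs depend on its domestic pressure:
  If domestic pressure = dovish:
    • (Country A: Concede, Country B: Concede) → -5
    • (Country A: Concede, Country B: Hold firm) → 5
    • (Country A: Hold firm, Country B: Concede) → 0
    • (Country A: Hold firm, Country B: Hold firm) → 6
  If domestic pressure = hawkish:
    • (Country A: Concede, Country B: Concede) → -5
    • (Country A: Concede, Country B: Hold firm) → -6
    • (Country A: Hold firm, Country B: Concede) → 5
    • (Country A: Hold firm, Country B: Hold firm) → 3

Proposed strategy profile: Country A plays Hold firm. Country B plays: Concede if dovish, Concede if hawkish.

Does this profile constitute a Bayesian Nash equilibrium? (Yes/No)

A profile is a BNE iff every type of every player is best-responding given beliefs about the other side.
Country A plays Hold firm: E[Hold firm] = 2/3·(1) + 1/3·(1) = 1; E[Concede] = 13. Not best-responding. ✗
Country B (domestic pressure dovish), facing Hold firm: Concede gives 0, Hold firm gives 6. Proposed Concede is not best — profitable deviation exists. ✗
Country B (domestic pressure hawkish), facing Hold firm: Concede gives 5, Hold firm gives 3. Proposed Concede is best. ✓

No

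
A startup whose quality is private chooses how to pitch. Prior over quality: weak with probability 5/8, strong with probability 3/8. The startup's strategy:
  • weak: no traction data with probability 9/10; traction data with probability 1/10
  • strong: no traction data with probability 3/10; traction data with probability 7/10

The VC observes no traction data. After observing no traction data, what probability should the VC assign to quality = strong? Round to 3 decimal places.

0.167

Apply Bayes' rule using the sender's strategy as the likelihood.
P(no traction data) = (5/8)·(9/10) + (3/8)·(3/10) = 27/40
P(strong | no traction data) = ((3/8)·(3/10)) / (27/40) = (9/80) / (27/40) = 1/6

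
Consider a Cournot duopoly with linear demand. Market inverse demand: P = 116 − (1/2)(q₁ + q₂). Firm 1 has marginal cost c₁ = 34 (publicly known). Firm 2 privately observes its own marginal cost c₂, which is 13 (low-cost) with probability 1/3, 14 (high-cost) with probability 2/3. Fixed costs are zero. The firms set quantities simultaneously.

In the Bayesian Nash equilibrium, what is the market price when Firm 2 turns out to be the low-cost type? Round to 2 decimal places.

Each type of Firm 2 best-responds to q₁; Firm 1 best-responds to the expected q₂ over Firm 2's types.
Firm 2 with cost c maximizes (116 − (1/2)(q₁+q₂) − c)·q₂, giving q₂(c) = (116 − c − (1/2)q₁).
E[c₂] = 1/3·13 + 2/3·14 = 13.6667
Firm 1's FOC against E[q₂] yields q₁ = (116 − 2·34 + E[c₂])/(3/2) = (116 − 68 + 13.6667)/(3/2) = 41.1111.
q₂(low-cost) = 82.4444, so P = 116 − (1/2)·(41.1111 + 82.4444) = 54.2222.

54.22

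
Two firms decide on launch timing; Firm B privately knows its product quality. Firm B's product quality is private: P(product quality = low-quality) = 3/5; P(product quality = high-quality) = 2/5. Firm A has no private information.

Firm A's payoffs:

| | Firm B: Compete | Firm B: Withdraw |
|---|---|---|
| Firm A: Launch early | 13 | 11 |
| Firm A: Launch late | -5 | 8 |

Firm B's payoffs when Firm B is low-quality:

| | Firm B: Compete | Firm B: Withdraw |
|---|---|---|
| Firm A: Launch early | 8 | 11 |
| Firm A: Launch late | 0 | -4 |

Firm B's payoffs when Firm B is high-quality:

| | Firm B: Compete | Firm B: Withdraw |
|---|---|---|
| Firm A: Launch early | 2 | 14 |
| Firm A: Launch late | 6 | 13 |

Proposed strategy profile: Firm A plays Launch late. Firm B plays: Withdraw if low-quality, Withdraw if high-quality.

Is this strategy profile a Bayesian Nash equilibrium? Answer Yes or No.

No

A profile is a BNE iff every type of every player is best-responding given beliefs about the other side.
Firm A plays Launch late: E[Launch late] = 3/5·(8) + 2/5·(8) = 8; E[Launch early] = 11. Not best-responding. ✗
Firm B (product quality low-quality), facing Launch late: Compete gives 0, Withdraw gives -4. Proposed Withdraw is not best — profitable deviation exists. ✗
Firm B (product quality high-quality), facing Launch late: Compete gives 6, Withdraw gives 13. Proposed Withdraw is best. ✓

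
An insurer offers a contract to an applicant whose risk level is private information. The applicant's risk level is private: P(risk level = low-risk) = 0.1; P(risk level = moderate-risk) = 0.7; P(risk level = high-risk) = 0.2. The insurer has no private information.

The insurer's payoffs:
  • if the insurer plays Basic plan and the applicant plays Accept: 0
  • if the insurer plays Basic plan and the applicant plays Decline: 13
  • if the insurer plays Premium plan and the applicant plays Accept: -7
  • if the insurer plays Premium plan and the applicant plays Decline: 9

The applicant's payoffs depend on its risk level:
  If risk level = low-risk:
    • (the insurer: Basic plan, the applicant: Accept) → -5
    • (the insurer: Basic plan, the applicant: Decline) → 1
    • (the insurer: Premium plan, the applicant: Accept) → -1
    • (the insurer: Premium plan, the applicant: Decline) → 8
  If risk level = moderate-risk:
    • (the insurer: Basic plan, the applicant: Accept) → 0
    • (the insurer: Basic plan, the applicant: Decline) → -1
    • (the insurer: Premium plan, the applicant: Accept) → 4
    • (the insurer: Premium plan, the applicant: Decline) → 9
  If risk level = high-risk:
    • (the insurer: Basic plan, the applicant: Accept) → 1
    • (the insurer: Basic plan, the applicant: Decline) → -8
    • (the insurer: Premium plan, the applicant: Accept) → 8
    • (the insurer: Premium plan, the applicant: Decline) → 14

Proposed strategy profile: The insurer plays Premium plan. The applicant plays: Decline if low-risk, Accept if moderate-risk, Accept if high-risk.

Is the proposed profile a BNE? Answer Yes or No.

No

The insurer plays Premium plan: E[Premium plan] = 0.1·(9) + 0.7·(-7) + 0.2·(-7) = -5.4; E[Basic plan] = 1.3. Not best-responding. ✗
The applicant (risk level low-risk), facing Premium plan: Accept gives -1, Decline gives 8. Proposed Decline is best. ✓
The applicant (risk level moderate-risk), facing Premium plan: Accept gives 4, Decline gives 9. Proposed Accept is not best — profitable deviation exists. ✗
The applicant (risk level high-risk), facing Premium plan: Accept gives 8, Decline gives 14. Proposed Accept is not best — profitable deviation exists. ✗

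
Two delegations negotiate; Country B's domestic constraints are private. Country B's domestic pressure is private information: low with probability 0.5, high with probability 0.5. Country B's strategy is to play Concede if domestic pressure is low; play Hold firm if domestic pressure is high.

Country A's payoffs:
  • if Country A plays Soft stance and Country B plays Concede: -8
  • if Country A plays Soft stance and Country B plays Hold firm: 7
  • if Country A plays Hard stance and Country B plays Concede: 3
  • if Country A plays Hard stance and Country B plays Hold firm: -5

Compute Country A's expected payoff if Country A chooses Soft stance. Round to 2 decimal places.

-0.50

Take the expectation over Country B's domestic pressure, weighting each type's action by its prior probability.
E[Soft stance] = 0.5·(-8) + 0.5·7 = (-4) + 3.5 = -0.5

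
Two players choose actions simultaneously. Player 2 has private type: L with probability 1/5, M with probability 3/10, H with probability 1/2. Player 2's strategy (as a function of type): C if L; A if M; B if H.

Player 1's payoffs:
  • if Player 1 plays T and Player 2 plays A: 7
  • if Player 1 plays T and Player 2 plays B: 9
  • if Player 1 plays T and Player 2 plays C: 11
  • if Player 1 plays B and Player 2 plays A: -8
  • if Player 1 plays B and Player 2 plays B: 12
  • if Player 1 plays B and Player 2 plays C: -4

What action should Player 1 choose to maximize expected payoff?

Compute Player 1's expected payoff for each action, taking the expectation over Player 2's type.
E[T] = 1/5·(11) + 3/10·(7) + 1/2·(9) = 44/5
E[B] = 1/5·(-4) + 3/10·(-8) + 1/2·(12) = 14/5
Best response: T (44/5 is the largest).

T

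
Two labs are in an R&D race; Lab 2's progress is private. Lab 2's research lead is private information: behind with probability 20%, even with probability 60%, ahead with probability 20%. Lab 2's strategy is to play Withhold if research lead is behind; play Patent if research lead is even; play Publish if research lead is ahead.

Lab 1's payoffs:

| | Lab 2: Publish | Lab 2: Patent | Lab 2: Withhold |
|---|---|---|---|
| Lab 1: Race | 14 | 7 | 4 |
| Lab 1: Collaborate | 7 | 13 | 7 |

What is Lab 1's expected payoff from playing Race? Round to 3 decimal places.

E[Race] = 0.2·4 + 0.6·7 + 0.2·14 = 0.8 + 4.2 + 2.8 = 7.8

7.800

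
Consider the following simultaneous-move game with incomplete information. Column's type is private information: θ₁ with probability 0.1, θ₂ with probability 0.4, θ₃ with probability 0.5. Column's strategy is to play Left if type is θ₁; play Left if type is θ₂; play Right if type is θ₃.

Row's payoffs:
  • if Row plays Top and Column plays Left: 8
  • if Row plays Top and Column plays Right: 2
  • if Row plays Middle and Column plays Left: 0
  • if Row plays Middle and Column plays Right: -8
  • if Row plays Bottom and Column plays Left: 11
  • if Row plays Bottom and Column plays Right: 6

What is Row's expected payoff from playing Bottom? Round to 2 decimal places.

8.50

Take the expectation over Column's type, weighting each type's action by its prior probability.
E[Bottom] = 0.1·11 + 0.4·11 + 0.5·6 = 1.1 + 4.4 + 3 = 8.5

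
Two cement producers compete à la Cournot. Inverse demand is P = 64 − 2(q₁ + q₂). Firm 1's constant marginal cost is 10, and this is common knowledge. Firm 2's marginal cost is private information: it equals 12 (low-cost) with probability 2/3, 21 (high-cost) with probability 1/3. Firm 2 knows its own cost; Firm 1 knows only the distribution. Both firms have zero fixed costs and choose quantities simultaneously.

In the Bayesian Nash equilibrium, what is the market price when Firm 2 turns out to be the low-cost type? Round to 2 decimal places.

28.17

Type-c best response for Firm 2: q₂(c) = (64 − c)/4 − q₁/2.
Firm 1 maximizes expected profit; its first-order condition is 64 − 4q₁ − 2E[q₂] − 10 = 0.
Substituting E[q₂] and solving: E[c₂] = 15, so q₁ = (64 − 2·10 + 15)/6 = 9.83333.
q₂(low-cost) = 8.08333, so P = 64 − 2·(9.83333 + 8.08333) = 28.1667.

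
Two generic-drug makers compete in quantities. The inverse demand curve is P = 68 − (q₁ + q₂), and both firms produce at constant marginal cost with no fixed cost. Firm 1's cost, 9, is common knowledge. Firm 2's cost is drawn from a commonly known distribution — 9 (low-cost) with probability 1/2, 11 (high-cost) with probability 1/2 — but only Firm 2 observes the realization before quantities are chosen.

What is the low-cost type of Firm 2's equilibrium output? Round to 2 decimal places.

19.50

Firm 2 with cost c maximizes (68 − (q₁+q₂) − c)·q₂, giving q₂(c) = (68 − c − q₁)/2.
E[c₂] = 1/2·9 + 1/2·11 = 10
Firm 1's FOC against E[q₂] yields q₁ = (68 − 2·9 + E[c₂])/3 = (68 − 18 + 10)/3 = 20.
q₂(low-cost) = (68 − 9 − 20)/2 = 19.5.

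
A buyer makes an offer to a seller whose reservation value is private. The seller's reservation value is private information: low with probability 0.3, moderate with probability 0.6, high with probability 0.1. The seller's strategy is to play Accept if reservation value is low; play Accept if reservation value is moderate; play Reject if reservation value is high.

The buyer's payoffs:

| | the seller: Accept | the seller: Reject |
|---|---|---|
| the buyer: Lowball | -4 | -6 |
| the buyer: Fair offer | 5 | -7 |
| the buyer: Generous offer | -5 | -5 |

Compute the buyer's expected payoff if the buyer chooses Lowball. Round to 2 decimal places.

Take the expectation over the seller's reservation value, weighting each type's action by its prior probability.
E[Lowball] = 0.3·(-4) + 0.6·(-4) + 0.1·(-6) = (-1.2) + (-2.4) + (-0.6) = -4.2

-4.20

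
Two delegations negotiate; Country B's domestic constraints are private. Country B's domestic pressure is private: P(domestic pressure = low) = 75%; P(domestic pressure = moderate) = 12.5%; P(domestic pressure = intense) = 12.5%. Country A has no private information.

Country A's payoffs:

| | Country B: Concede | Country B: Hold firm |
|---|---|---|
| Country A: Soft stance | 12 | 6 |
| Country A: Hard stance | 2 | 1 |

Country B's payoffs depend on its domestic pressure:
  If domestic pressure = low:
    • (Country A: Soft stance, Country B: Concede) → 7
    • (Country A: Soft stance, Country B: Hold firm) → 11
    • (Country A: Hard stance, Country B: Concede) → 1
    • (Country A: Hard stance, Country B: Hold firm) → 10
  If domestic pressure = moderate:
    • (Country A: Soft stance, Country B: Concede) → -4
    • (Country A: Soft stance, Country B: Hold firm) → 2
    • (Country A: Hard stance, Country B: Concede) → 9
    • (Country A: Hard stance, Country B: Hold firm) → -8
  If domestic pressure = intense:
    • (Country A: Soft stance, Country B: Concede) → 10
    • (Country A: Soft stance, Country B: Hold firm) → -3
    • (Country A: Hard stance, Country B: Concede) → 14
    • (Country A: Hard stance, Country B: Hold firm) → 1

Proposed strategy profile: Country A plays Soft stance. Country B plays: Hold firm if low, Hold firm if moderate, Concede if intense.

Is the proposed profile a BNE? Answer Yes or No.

Yes

Country A plays Soft stance: E[Soft stance] = 0.75·(6) + 0.125·(6) + 0.125·(12) = 6.75; E[Hard stance] = 1.125. Best-responding. ✓
Country B (domestic pressure low), facing Soft stance: Concede gives 7, Hold firm gives 11. Proposed Hold firm is best. ✓
Country B (domestic pressure moderate), facing Soft stance: Concede gives -4, Hold firm gives 2. Proposed Hold firm is best. ✓
Country B (domestic pressure intense), facing Soft stance: Concede gives 10, Hold firm gives -3. Proposed Concede is best. ✓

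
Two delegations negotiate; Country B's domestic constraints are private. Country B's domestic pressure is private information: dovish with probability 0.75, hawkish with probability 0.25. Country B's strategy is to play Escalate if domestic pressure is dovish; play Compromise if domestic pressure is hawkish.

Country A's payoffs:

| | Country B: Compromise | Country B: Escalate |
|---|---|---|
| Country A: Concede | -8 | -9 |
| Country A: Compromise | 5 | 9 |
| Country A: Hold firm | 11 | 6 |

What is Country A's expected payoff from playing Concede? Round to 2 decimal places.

E[Concede] = 0.75·(-9) + 0.25·(-8) = (-6.75) + (-2) = -8.75

-8.75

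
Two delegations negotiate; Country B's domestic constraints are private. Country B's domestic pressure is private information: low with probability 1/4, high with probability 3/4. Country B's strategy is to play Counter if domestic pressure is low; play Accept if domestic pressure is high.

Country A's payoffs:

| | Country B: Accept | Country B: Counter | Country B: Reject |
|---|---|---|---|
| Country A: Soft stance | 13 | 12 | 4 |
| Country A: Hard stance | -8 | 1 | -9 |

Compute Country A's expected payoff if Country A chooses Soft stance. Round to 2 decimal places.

12.75

Take the expectation over Country B's domestic pressure, weighting each type's action by its prior probability.
E[Soft stance] = 1/4·12 + 3/4·13 = 3 + 39/4 = 51/4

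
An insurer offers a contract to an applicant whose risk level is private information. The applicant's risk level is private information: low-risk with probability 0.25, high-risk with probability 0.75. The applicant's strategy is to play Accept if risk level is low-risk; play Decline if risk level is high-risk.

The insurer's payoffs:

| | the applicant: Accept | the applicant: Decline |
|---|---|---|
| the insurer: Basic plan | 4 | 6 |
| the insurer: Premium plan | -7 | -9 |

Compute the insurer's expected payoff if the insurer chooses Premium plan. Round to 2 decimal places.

E[Premium plan] = 0.25·(-7) + 0.75·(-9) = (-1.75) + (-6.75) = -8.5

-8.50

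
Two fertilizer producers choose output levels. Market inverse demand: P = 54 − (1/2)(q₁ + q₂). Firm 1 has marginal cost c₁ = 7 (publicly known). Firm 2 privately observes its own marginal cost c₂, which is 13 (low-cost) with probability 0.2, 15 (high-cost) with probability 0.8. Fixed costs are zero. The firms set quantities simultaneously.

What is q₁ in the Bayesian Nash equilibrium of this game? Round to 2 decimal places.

Each type of Firm 2 best-responds to q₁; Firm 1 best-responds to the expected q₂ over Firm 2's types.
Firm 2 with cost c maximizes (54 − (1/2)(q₁+q₂) − c)·q₂, giving q₂(c) = (54 − c − (1/2)q₁).
E[c₂] = 0.2·13 + 0.8·15 = 14.6
Firm 1's FOC against E[q₂] yields q₁ = (54 − 2·7 + E[c₂])/(3/2) = (54 − 14 + 14.6)/(3/2) = 36.4.

36.40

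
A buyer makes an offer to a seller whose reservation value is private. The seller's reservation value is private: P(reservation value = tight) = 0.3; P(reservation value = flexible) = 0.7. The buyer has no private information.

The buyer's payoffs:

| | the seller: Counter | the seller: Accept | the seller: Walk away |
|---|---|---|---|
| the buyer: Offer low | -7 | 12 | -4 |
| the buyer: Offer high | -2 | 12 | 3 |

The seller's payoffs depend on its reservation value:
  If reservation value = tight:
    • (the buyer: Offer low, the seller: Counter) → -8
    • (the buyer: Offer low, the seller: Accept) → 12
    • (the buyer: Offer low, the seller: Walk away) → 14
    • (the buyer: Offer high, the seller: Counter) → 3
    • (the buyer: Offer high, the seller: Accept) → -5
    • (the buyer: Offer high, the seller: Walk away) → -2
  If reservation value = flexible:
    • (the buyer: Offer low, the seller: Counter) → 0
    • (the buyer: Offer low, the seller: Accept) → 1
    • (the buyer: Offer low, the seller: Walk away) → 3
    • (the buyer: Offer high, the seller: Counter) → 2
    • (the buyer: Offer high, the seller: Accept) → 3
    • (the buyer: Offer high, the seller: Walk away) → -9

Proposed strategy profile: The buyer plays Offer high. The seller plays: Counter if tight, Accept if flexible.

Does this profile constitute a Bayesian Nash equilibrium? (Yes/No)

The buyer plays Offer high: E[Offer high] = 0.3·(-2) + 0.7·(12) = 7.8; E[Offer low] = 6.3. Best-responding. ✓
The seller (reservation value tight), facing Offer high: Counter gives 3, Accept gives -5, Walk away gives -2. Proposed Counter is best. ✓
The seller (reservation value flexible), facing Offer high: Counter gives 2, Accept gives 3, Walk away gives -9. Proposed Accept is best. ✓

Yes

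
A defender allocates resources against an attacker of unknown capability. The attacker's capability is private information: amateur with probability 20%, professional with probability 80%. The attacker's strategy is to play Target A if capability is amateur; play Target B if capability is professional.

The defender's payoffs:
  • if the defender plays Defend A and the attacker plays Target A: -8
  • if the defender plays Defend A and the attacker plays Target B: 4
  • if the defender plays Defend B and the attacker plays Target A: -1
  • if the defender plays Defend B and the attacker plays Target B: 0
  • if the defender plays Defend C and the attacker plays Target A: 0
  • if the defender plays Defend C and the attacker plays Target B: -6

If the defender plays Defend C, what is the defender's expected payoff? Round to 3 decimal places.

E[Defend C] = 0.2·0 + 0.8·(-6) = 0 + (-4.8) = -4.8

-4.800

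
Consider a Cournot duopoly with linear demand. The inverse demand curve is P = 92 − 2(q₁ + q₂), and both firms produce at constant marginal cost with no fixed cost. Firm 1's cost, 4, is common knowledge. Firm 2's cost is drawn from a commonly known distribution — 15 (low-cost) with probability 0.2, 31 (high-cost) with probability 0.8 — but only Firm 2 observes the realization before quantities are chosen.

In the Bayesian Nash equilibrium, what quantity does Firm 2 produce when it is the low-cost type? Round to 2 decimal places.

Each type of Firm 2 best-responds to q₁; Firm 1 best-responds to the expected q₂ over Firm 2's types.
Firm 2 with cost c maximizes (92 − 2(q₁+q₂) − c)·q₂, giving q₂(c) = (92 − c − 2q₁)/4.
E[c₂] = 0.2·15 + 0.8·31 = 27.8
Firm 1's FOC against E[q₂] yields q₁ = (92 − 2·4 + E[c₂])/6 = (92 − 8 + 27.8)/6 = 18.6333.
q₂(low-cost) = (92 − 15 − 2·18.6333)/4 = 9.93333.

9.93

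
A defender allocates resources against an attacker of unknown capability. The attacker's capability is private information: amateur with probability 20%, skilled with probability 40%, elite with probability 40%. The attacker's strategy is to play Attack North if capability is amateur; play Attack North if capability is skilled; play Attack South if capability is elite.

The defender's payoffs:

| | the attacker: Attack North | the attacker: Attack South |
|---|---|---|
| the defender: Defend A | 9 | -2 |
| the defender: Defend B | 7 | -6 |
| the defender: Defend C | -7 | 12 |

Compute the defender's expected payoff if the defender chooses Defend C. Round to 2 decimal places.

0.60

E[Defend C] = 0.2·(-7) + 0.4·(-7) + 0.4·12 = (-1.4) + (-2.8) + 4.8 = 0.6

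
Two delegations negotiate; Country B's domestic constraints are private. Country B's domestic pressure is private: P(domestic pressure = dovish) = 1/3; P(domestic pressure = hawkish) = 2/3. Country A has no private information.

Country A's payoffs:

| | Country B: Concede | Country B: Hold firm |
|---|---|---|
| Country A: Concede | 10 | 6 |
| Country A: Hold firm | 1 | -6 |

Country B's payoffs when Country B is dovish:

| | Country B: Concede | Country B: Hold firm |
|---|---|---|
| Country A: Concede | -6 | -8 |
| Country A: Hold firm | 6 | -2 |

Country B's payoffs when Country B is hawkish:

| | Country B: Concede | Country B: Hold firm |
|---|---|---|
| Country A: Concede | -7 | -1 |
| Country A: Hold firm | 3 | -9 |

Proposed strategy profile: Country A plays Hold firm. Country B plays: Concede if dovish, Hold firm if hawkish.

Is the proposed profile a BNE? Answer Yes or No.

Country A plays Hold firm: E[Hold firm] = 1/3·(1) + 2/3·(-6) = -11/3; E[Concede] = 22/3. Not best-responding. ✗
Country B (domestic pressure dovish), facing Hold firm: Concede gives 6, Hold firm gives -2. Proposed Concede is best. ✓
Country B (domestic pressure hawkish), facing Hold firm: Concede gives 3, Hold firm gives -9. Proposed Hold firm is not best — profitable deviation exists. ✗

No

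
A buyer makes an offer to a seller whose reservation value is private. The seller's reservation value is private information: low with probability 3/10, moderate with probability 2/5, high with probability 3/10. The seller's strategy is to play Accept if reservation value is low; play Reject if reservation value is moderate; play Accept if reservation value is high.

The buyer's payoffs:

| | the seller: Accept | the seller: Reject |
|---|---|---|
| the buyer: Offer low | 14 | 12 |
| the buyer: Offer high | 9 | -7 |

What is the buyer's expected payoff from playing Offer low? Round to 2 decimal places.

E[Offer low] = 3/10·14 + 2/5·12 + 3/10·14 = 21/5 + 24/5 + 21/5 = 66/5

13.20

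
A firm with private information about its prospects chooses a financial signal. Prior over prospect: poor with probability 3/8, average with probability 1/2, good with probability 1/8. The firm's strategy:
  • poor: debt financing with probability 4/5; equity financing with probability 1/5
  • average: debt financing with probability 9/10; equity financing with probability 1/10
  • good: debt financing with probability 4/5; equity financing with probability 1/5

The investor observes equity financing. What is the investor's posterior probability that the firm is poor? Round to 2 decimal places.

P(equity financing) = (3/8)·(1/5) + (1/2)·(1/10) + (1/8)·(1/5) = 3/20
P(poor | equity financing) = ((3/8)·(1/5)) / (3/20) = (3/40) / (3/20) = 1/2

0.50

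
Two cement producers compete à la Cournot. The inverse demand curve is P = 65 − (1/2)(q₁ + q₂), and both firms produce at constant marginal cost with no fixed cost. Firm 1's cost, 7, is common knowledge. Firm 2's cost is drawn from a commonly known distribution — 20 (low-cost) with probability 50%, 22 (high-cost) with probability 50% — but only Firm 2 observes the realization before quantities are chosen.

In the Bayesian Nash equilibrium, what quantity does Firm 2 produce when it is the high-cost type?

19

Each type of Firm 2 best-responds to q₁; Firm 1 best-responds to the expected q₂ over Firm 2's types.
Firm 2 with cost c maximizes (65 − (1/2)(q₁+q₂) − c)·q₂, giving q₂(c) = (65 − c − (1/2)q₁).
E[c₂] = 0.5·20 + 0.5·22 = 21
Firm 1's FOC against E[q₂] yields q₁ = (65 − 2·7 + E[c₂])/(3/2) = (65 − 14 + 21)/(3/2) = 48.
q₂(high-cost) = (65 − 22 − (1/2)·48) = 19.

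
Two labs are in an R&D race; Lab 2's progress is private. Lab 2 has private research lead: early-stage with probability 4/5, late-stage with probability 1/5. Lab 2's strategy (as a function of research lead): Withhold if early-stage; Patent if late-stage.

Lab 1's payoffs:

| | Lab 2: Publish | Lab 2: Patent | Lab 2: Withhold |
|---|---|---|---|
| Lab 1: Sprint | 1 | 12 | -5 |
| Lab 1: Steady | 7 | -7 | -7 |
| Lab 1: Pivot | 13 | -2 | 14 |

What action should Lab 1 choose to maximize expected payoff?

Pivot

Compute Lab 1's expected payoff for each action, taking the expectation over Lab 2's type.
E[Sprint] = 4/5·(-5) + 1/5·(12) = -8/5
E[Steady] = 4/5·(-7) + 1/5·(-7) = -7
E[Pivot] = 4/5·(14) + 1/5·(-2) = 54/5
Best response: Pivot (54/5 is the largest).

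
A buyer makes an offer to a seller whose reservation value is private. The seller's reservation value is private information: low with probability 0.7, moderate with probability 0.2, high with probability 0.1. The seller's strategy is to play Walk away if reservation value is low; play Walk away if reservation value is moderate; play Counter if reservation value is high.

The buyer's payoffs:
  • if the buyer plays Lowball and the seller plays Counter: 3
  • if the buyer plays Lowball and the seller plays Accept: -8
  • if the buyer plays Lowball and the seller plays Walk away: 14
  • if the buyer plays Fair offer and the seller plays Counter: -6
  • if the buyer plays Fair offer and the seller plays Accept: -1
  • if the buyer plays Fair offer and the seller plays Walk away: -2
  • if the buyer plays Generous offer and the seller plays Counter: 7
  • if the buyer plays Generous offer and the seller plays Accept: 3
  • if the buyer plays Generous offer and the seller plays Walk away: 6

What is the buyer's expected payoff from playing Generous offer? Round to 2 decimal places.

E[Generous offer] = 0.7·6 + 0.2·6 + 0.1·7 = 4.2 + 1.2 + 0.7 = 6.1

6.10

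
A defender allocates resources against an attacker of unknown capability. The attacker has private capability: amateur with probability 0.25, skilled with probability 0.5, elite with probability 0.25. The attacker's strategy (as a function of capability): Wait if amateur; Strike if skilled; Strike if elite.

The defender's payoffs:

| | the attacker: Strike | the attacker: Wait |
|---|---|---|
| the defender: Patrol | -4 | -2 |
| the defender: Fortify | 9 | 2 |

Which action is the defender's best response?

Fortify

E[Patrol] = 0.25·(-2) + 0.5·(-4) + 0.25·(-4) = -3.5
E[Fortify] = 0.25·(2) + 0.5·(9) + 0.25·(9) = 7.25
Best response: Fortify (7.25 is the largest).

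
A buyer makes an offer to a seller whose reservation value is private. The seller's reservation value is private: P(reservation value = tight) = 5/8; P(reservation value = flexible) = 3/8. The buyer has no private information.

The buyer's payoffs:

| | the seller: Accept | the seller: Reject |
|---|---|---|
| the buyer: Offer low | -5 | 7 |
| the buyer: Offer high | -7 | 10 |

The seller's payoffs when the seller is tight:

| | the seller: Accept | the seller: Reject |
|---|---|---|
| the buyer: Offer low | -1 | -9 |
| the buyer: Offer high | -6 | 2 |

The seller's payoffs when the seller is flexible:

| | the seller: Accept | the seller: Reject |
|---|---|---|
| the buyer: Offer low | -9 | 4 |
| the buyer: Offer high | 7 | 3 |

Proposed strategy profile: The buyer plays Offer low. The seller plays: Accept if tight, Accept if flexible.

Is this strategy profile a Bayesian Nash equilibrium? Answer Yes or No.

A profile is a BNE iff every type of every player is best-responding given beliefs about the other side.
The buyer plays Offer low: E[Offer low] = 5/8·(-5) + 3/8·(-5) = -5; E[Offer high] = -7. Best-responding. ✓
The seller (reservation value tight), facing Offer low: Accept gives -1, Reject gives -9. Proposed Accept is best. ✓
The seller (reservation value flexible), facing Offer low: Accept gives -9, Reject gives 4. Proposed Accept is not best — profitable deviation exists. ✗

No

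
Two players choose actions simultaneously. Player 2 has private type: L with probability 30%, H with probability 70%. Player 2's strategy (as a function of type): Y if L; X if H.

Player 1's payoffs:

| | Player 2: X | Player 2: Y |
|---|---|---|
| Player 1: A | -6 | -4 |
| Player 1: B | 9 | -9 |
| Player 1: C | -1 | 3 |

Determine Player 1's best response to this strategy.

Compute Player 1's expected payoff for each action, taking the expectation over Player 2's type.
E[A] = 0.3·(-4) + 0.7·(-6) = -5.4
E[B] = 0.3·(-9) + 0.7·(9) = 3.6
E[C] = 0.3·(3) + 0.7·(-1) = 0.2
Best response: B (3.6 is the largest).

B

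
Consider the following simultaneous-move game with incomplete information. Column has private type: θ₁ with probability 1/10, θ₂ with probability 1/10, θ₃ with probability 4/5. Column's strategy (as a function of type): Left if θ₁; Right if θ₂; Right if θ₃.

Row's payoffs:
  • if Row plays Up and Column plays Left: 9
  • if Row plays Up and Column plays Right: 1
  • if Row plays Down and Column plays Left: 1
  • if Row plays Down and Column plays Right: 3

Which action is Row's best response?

Down

E[Up] = 1/10·(9) + 1/10·(1) + 4/5·(1) = 9/5
E[Down] = 1/10·(1) + 1/10·(3) + 4/5·(3) = 14/5
Best response: Down (14/5 is the largest).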